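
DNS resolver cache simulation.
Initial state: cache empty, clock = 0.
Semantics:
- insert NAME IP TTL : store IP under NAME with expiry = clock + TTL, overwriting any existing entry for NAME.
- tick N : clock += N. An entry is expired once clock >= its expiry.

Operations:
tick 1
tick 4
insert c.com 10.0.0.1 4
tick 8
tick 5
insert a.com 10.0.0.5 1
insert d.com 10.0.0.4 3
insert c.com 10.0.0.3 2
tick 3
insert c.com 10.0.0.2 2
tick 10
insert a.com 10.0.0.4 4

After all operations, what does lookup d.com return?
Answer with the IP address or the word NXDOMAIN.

Answer: NXDOMAIN

Derivation:
Op 1: tick 1 -> clock=1.
Op 2: tick 4 -> clock=5.
Op 3: insert c.com -> 10.0.0.1 (expiry=5+4=9). clock=5
Op 4: tick 8 -> clock=13. purged={c.com}
Op 5: tick 5 -> clock=18.
Op 6: insert a.com -> 10.0.0.5 (expiry=18+1=19). clock=18
Op 7: insert d.com -> 10.0.0.4 (expiry=18+3=21). clock=18
Op 8: insert c.com -> 10.0.0.3 (expiry=18+2=20). clock=18
Op 9: tick 3 -> clock=21. purged={a.com,c.com,d.com}
Op 10: insert c.com -> 10.0.0.2 (expiry=21+2=23). clock=21
Op 11: tick 10 -> clock=31. purged={c.com}
Op 12: insert a.com -> 10.0.0.4 (expiry=31+4=35). clock=31
lookup d.com: not in cache (expired or never inserted)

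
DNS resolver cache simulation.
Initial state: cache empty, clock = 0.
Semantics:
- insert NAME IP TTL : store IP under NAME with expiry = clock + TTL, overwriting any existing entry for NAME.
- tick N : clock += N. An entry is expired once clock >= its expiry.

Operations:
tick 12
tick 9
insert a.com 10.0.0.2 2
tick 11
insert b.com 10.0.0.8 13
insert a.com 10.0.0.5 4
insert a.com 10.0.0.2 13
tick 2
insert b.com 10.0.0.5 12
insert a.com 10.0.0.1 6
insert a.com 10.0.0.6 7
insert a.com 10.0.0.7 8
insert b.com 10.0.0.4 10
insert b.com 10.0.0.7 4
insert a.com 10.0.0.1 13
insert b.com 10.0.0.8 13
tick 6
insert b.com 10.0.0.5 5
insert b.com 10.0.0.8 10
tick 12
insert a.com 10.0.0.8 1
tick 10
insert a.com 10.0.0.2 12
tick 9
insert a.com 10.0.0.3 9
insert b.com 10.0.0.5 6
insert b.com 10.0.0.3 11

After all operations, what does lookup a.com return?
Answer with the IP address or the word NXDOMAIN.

Answer: 10.0.0.3

Derivation:
Op 1: tick 12 -> clock=12.
Op 2: tick 9 -> clock=21.
Op 3: insert a.com -> 10.0.0.2 (expiry=21+2=23). clock=21
Op 4: tick 11 -> clock=32. purged={a.com}
Op 5: insert b.com -> 10.0.0.8 (expiry=32+13=45). clock=32
Op 6: insert a.com -> 10.0.0.5 (expiry=32+4=36). clock=32
Op 7: insert a.com -> 10.0.0.2 (expiry=32+13=45). clock=32
Op 8: tick 2 -> clock=34.
Op 9: insert b.com -> 10.0.0.5 (expiry=34+12=46). clock=34
Op 10: insert a.com -> 10.0.0.1 (expiry=34+6=40). clock=34
Op 11: insert a.com -> 10.0.0.6 (expiry=34+7=41). clock=34
Op 12: insert a.com -> 10.0.0.7 (expiry=34+8=42). clock=34
Op 13: insert b.com -> 10.0.0.4 (expiry=34+10=44). clock=34
Op 14: insert b.com -> 10.0.0.7 (expiry=34+4=38). clock=34
Op 15: insert a.com -> 10.0.0.1 (expiry=34+13=47). clock=34
Op 16: insert b.com -> 10.0.0.8 (expiry=34+13=47). clock=34
Op 17: tick 6 -> clock=40.
Op 18: insert b.com -> 10.0.0.5 (expiry=40+5=45). clock=40
Op 19: insert b.com -> 10.0.0.8 (expiry=40+10=50). clock=40
Op 20: tick 12 -> clock=52. purged={a.com,b.com}
Op 21: insert a.com -> 10.0.0.8 (expiry=52+1=53). clock=52
Op 22: tick 10 -> clock=62. purged={a.com}
Op 23: insert a.com -> 10.0.0.2 (expiry=62+12=74). clock=62
Op 24: tick 9 -> clock=71.
Op 25: insert a.com -> 10.0.0.3 (expiry=71+9=80). clock=71
Op 26: insert b.com -> 10.0.0.5 (expiry=71+6=77). clock=71
Op 27: insert b.com -> 10.0.0.3 (expiry=71+11=82). clock=71
lookup a.com: present, ip=10.0.0.3 expiry=80 > clock=71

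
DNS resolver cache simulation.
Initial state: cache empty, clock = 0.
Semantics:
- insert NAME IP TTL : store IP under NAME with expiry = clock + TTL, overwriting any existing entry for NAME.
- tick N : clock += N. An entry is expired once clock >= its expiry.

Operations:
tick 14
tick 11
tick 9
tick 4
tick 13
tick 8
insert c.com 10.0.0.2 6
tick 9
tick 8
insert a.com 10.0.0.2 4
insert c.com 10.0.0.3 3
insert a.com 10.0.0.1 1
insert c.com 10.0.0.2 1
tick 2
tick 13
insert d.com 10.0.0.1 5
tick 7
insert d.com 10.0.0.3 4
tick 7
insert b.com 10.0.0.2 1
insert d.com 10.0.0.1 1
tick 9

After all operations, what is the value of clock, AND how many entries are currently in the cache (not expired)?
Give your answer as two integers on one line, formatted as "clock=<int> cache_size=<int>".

Op 1: tick 14 -> clock=14.
Op 2: tick 11 -> clock=25.
Op 3: tick 9 -> clock=34.
Op 4: tick 4 -> clock=38.
Op 5: tick 13 -> clock=51.
Op 6: tick 8 -> clock=59.
Op 7: insert c.com -> 10.0.0.2 (expiry=59+6=65). clock=59
Op 8: tick 9 -> clock=68. purged={c.com}
Op 9: tick 8 -> clock=76.
Op 10: insert a.com -> 10.0.0.2 (expiry=76+4=80). clock=76
Op 11: insert c.com -> 10.0.0.3 (expiry=76+3=79). clock=76
Op 12: insert a.com -> 10.0.0.1 (expiry=76+1=77). clock=76
Op 13: insert c.com -> 10.0.0.2 (expiry=76+1=77). clock=76
Op 14: tick 2 -> clock=78. purged={a.com,c.com}
Op 15: tick 13 -> clock=91.
Op 16: insert d.com -> 10.0.0.1 (expiry=91+5=96). clock=91
Op 17: tick 7 -> clock=98. purged={d.com}
Op 18: insert d.com -> 10.0.0.3 (expiry=98+4=102). clock=98
Op 19: tick 7 -> clock=105. purged={d.com}
Op 20: insert b.com -> 10.0.0.2 (expiry=105+1=106). clock=105
Op 21: insert d.com -> 10.0.0.1 (expiry=105+1=106). clock=105
Op 22: tick 9 -> clock=114. purged={b.com,d.com}
Final clock = 114
Final cache (unexpired): {} -> size=0

Answer: clock=114 cache_size=0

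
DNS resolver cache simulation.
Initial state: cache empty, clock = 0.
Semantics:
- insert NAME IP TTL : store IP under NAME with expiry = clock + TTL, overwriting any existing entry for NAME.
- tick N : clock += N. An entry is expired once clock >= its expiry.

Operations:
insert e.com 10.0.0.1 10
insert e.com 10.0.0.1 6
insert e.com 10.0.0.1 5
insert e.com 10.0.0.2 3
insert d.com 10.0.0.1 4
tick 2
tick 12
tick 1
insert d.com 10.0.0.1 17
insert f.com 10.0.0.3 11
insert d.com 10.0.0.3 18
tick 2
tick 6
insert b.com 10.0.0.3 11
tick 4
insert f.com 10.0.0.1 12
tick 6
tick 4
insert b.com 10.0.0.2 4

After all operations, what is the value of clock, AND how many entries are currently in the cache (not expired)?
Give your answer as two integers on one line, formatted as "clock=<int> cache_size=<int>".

Answer: clock=37 cache_size=2

Derivation:
Op 1: insert e.com -> 10.0.0.1 (expiry=0+10=10). clock=0
Op 2: insert e.com -> 10.0.0.1 (expiry=0+6=6). clock=0
Op 3: insert e.com -> 10.0.0.1 (expiry=0+5=5). clock=0
Op 4: insert e.com -> 10.0.0.2 (expiry=0+3=3). clock=0
Op 5: insert d.com -> 10.0.0.1 (expiry=0+4=4). clock=0
Op 6: tick 2 -> clock=2.
Op 7: tick 12 -> clock=14. purged={d.com,e.com}
Op 8: tick 1 -> clock=15.
Op 9: insert d.com -> 10.0.0.1 (expiry=15+17=32). clock=15
Op 10: insert f.com -> 10.0.0.3 (expiry=15+11=26). clock=15
Op 11: insert d.com -> 10.0.0.3 (expiry=15+18=33). clock=15
Op 12: tick 2 -> clock=17.
Op 13: tick 6 -> clock=23.
Op 14: insert b.com -> 10.0.0.3 (expiry=23+11=34). clock=23
Op 15: tick 4 -> clock=27. purged={f.com}
Op 16: insert f.com -> 10.0.0.1 (expiry=27+12=39). clock=27
Op 17: tick 6 -> clock=33. purged={d.com}
Op 18: tick 4 -> clock=37. purged={b.com}
Op 19: insert b.com -> 10.0.0.2 (expiry=37+4=41). clock=37
Final clock = 37
Final cache (unexpired): {b.com,f.com} -> size=2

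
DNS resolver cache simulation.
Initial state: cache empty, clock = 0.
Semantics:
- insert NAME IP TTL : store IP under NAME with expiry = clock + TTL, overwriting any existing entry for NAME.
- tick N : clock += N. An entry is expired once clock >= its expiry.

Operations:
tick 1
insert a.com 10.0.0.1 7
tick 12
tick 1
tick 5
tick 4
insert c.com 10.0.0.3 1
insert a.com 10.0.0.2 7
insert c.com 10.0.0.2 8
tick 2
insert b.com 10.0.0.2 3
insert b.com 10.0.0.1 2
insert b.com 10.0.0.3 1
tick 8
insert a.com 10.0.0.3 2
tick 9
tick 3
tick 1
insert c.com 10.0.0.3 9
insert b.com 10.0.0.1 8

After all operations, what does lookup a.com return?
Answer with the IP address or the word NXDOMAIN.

Answer: NXDOMAIN

Derivation:
Op 1: tick 1 -> clock=1.
Op 2: insert a.com -> 10.0.0.1 (expiry=1+7=8). clock=1
Op 3: tick 12 -> clock=13. purged={a.com}
Op 4: tick 1 -> clock=14.
Op 5: tick 5 -> clock=19.
Op 6: tick 4 -> clock=23.
Op 7: insert c.com -> 10.0.0.3 (expiry=23+1=24). clock=23
Op 8: insert a.com -> 10.0.0.2 (expiry=23+7=30). clock=23
Op 9: insert c.com -> 10.0.0.2 (expiry=23+8=31). clock=23
Op 10: tick 2 -> clock=25.
Op 11: insert b.com -> 10.0.0.2 (expiry=25+3=28). clock=25
Op 12: insert b.com -> 10.0.0.1 (expiry=25+2=27). clock=25
Op 13: insert b.com -> 10.0.0.3 (expiry=25+1=26). clock=25
Op 14: tick 8 -> clock=33. purged={a.com,b.com,c.com}
Op 15: insert a.com -> 10.0.0.3 (expiry=33+2=35). clock=33
Op 16: tick 9 -> clock=42. purged={a.com}
Op 17: tick 3 -> clock=45.
Op 18: tick 1 -> clock=46.
Op 19: insert c.com -> 10.0.0.3 (expiry=46+9=55). clock=46
Op 20: insert b.com -> 10.0.0.1 (expiry=46+8=54). clock=46
lookup a.com: not in cache (expired or never inserted)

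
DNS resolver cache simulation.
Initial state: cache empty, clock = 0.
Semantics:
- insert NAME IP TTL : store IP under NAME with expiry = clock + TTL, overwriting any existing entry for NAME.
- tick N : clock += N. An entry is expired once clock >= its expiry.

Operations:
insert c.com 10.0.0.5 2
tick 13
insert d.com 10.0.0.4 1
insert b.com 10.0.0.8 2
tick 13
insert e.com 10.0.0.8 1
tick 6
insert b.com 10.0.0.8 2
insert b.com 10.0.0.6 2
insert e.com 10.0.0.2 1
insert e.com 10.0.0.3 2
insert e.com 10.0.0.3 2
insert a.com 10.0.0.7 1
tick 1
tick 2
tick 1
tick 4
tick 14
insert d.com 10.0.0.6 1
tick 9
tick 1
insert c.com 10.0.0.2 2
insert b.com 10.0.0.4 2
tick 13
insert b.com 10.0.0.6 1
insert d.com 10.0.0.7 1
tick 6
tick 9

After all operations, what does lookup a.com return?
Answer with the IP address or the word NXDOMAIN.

Op 1: insert c.com -> 10.0.0.5 (expiry=0+2=2). clock=0
Op 2: tick 13 -> clock=13. purged={c.com}
Op 3: insert d.com -> 10.0.0.4 (expiry=13+1=14). clock=13
Op 4: insert b.com -> 10.0.0.8 (expiry=13+2=15). clock=13
Op 5: tick 13 -> clock=26. purged={b.com,d.com}
Op 6: insert e.com -> 10.0.0.8 (expiry=26+1=27). clock=26
Op 7: tick 6 -> clock=32. purged={e.com}
Op 8: insert b.com -> 10.0.0.8 (expiry=32+2=34). clock=32
Op 9: insert b.com -> 10.0.0.6 (expiry=32+2=34). clock=32
Op 10: insert e.com -> 10.0.0.2 (expiry=32+1=33). clock=32
Op 11: insert e.com -> 10.0.0.3 (expiry=32+2=34). clock=32
Op 12: insert e.com -> 10.0.0.3 (expiry=32+2=34). clock=32
Op 13: insert a.com -> 10.0.0.7 (expiry=32+1=33). clock=32
Op 14: tick 1 -> clock=33. purged={a.com}
Op 15: tick 2 -> clock=35. purged={b.com,e.com}
Op 16: tick 1 -> clock=36.
Op 17: tick 4 -> clock=40.
Op 18: tick 14 -> clock=54.
Op 19: insert d.com -> 10.0.0.6 (expiry=54+1=55). clock=54
Op 20: tick 9 -> clock=63. purged={d.com}
Op 21: tick 1 -> clock=64.
Op 22: insert c.com -> 10.0.0.2 (expiry=64+2=66). clock=64
Op 23: insert b.com -> 10.0.0.4 (expiry=64+2=66). clock=64
Op 24: tick 13 -> clock=77. purged={b.com,c.com}
Op 25: insert b.com -> 10.0.0.6 (expiry=77+1=78). clock=77
Op 26: insert d.com -> 10.0.0.7 (expiry=77+1=78). clock=77
Op 27: tick 6 -> clock=83. purged={b.com,d.com}
Op 28: tick 9 -> clock=92.
lookup a.com: not in cache (expired or never inserted)

Answer: NXDOMAIN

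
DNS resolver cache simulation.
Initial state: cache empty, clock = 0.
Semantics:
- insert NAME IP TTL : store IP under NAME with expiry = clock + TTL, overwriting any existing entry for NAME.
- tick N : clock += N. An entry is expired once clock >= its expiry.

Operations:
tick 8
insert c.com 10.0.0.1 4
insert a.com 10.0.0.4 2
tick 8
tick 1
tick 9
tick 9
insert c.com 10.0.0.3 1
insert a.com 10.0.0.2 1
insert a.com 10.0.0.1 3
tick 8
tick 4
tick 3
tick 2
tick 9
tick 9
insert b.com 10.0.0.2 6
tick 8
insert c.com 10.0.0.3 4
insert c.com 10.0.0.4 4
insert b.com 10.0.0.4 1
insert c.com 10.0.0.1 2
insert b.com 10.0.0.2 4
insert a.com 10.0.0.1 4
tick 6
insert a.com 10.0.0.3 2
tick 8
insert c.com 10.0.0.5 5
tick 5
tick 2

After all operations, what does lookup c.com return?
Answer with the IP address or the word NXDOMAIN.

Op 1: tick 8 -> clock=8.
Op 2: insert c.com -> 10.0.0.1 (expiry=8+4=12). clock=8
Op 3: insert a.com -> 10.0.0.4 (expiry=8+2=10). clock=8
Op 4: tick 8 -> clock=16. purged={a.com,c.com}
Op 5: tick 1 -> clock=17.
Op 6: tick 9 -> clock=26.
Op 7: tick 9 -> clock=35.
Op 8: insert c.com -> 10.0.0.3 (expiry=35+1=36). clock=35
Op 9: insert a.com -> 10.0.0.2 (expiry=35+1=36). clock=35
Op 10: insert a.com -> 10.0.0.1 (expiry=35+3=38). clock=35
Op 11: tick 8 -> clock=43. purged={a.com,c.com}
Op 12: tick 4 -> clock=47.
Op 13: tick 3 -> clock=50.
Op 14: tick 2 -> clock=52.
Op 15: tick 9 -> clock=61.
Op 16: tick 9 -> clock=70.
Op 17: insert b.com -> 10.0.0.2 (expiry=70+6=76). clock=70
Op 18: tick 8 -> clock=78. purged={b.com}
Op 19: insert c.com -> 10.0.0.3 (expiry=78+4=82). clock=78
Op 20: insert c.com -> 10.0.0.4 (expiry=78+4=82). clock=78
Op 21: insert b.com -> 10.0.0.4 (expiry=78+1=79). clock=78
Op 22: insert c.com -> 10.0.0.1 (expiry=78+2=80). clock=78
Op 23: insert b.com -> 10.0.0.2 (expiry=78+4=82). clock=78
Op 24: insert a.com -> 10.0.0.1 (expiry=78+4=82). clock=78
Op 25: tick 6 -> clock=84. purged={a.com,b.com,c.com}
Op 26: insert a.com -> 10.0.0.3 (expiry=84+2=86). clock=84
Op 27: tick 8 -> clock=92. purged={a.com}
Op 28: insert c.com -> 10.0.0.5 (expiry=92+5=97). clock=92
Op 29: tick 5 -> clock=97. purged={c.com}
Op 30: tick 2 -> clock=99.
lookup c.com: not in cache (expired or never inserted)

Answer: NXDOMAIN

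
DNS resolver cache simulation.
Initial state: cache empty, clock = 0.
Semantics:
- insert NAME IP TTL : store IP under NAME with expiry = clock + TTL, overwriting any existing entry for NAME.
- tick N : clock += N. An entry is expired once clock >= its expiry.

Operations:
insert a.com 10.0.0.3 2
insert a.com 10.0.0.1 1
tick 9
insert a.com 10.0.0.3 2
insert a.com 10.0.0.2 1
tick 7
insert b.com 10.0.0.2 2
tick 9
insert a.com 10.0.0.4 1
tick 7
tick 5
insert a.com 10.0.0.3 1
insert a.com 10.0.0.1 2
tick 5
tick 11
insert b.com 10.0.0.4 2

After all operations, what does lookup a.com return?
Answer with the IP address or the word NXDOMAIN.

Op 1: insert a.com -> 10.0.0.3 (expiry=0+2=2). clock=0
Op 2: insert a.com -> 10.0.0.1 (expiry=0+1=1). clock=0
Op 3: tick 9 -> clock=9. purged={a.com}
Op 4: insert a.com -> 10.0.0.3 (expiry=9+2=11). clock=9
Op 5: insert a.com -> 10.0.0.2 (expiry=9+1=10). clock=9
Op 6: tick 7 -> clock=16. purged={a.com}
Op 7: insert b.com -> 10.0.0.2 (expiry=16+2=18). clock=16
Op 8: tick 9 -> clock=25. purged={b.com}
Op 9: insert a.com -> 10.0.0.4 (expiry=25+1=26). clock=25
Op 10: tick 7 -> clock=32. purged={a.com}
Op 11: tick 5 -> clock=37.
Op 12: insert a.com -> 10.0.0.3 (expiry=37+1=38). clock=37
Op 13: insert a.com -> 10.0.0.1 (expiry=37+2=39). clock=37
Op 14: tick 5 -> clock=42. purged={a.com}
Op 15: tick 11 -> clock=53.
Op 16: insert b.com -> 10.0.0.4 (expiry=53+2=55). clock=53
lookup a.com: not in cache (expired or never inserted)

Answer: NXDOMAIN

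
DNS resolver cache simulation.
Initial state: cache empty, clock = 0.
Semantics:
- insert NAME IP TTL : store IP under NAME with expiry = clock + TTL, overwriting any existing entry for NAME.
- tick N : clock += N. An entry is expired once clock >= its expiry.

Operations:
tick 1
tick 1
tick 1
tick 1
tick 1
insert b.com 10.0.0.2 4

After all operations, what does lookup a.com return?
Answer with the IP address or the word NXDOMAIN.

Op 1: tick 1 -> clock=1.
Op 2: tick 1 -> clock=2.
Op 3: tick 1 -> clock=3.
Op 4: tick 1 -> clock=4.
Op 5: tick 1 -> clock=5.
Op 6: insert b.com -> 10.0.0.2 (expiry=5+4=9). clock=5
lookup a.com: not in cache (expired or never inserted)

Answer: NXDOMAIN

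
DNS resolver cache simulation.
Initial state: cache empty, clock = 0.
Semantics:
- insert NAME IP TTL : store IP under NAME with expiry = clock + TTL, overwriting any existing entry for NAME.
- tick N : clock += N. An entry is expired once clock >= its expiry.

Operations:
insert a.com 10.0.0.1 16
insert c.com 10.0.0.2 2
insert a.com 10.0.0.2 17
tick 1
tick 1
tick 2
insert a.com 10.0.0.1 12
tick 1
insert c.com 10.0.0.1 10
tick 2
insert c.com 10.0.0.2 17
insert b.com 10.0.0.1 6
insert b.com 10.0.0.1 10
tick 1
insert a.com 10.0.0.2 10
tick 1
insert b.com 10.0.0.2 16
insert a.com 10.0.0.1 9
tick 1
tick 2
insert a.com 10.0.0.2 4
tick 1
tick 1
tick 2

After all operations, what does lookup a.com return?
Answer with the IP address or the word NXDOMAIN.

Op 1: insert a.com -> 10.0.0.1 (expiry=0+16=16). clock=0
Op 2: insert c.com -> 10.0.0.2 (expiry=0+2=2). clock=0
Op 3: insert a.com -> 10.0.0.2 (expiry=0+17=17). clock=0
Op 4: tick 1 -> clock=1.
Op 5: tick 1 -> clock=2. purged={c.com}
Op 6: tick 2 -> clock=4.
Op 7: insert a.com -> 10.0.0.1 (expiry=4+12=16). clock=4
Op 8: tick 1 -> clock=5.
Op 9: insert c.com -> 10.0.0.1 (expiry=5+10=15). clock=5
Op 10: tick 2 -> clock=7.
Op 11: insert c.com -> 10.0.0.2 (expiry=7+17=24). clock=7
Op 12: insert b.com -> 10.0.0.1 (expiry=7+6=13). clock=7
Op 13: insert b.com -> 10.0.0.1 (expiry=7+10=17). clock=7
Op 14: tick 1 -> clock=8.
Op 15: insert a.com -> 10.0.0.2 (expiry=8+10=18). clock=8
Op 16: tick 1 -> clock=9.
Op 17: insert b.com -> 10.0.0.2 (expiry=9+16=25). clock=9
Op 18: insert a.com -> 10.0.0.1 (expiry=9+9=18). clock=9
Op 19: tick 1 -> clock=10.
Op 20: tick 2 -> clock=12.
Op 21: insert a.com -> 10.0.0.2 (expiry=12+4=16). clock=12
Op 22: tick 1 -> clock=13.
Op 23: tick 1 -> clock=14.
Op 24: tick 2 -> clock=16. purged={a.com}
lookup a.com: not in cache (expired or never inserted)

Answer: NXDOMAIN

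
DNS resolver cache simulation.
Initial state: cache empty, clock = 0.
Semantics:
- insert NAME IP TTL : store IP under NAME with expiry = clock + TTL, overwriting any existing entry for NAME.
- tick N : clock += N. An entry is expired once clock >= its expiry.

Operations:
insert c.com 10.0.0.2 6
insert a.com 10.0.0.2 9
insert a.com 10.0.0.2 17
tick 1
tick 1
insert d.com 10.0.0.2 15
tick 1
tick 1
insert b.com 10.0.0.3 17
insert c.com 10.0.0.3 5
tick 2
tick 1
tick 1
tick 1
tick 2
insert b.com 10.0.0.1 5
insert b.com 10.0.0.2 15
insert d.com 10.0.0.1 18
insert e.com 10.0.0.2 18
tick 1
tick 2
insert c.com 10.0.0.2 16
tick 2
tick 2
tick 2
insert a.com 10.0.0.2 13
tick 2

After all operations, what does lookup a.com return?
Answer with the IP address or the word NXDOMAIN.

Op 1: insert c.com -> 10.0.0.2 (expiry=0+6=6). clock=0
Op 2: insert a.com -> 10.0.0.2 (expiry=0+9=9). clock=0
Op 3: insert a.com -> 10.0.0.2 (expiry=0+17=17). clock=0
Op 4: tick 1 -> clock=1.
Op 5: tick 1 -> clock=2.
Op 6: insert d.com -> 10.0.0.2 (expiry=2+15=17). clock=2
Op 7: tick 1 -> clock=3.
Op 8: tick 1 -> clock=4.
Op 9: insert b.com -> 10.0.0.3 (expiry=4+17=21). clock=4
Op 10: insert c.com -> 10.0.0.3 (expiry=4+5=9). clock=4
Op 11: tick 2 -> clock=6.
Op 12: tick 1 -> clock=7.
Op 13: tick 1 -> clock=8.
Op 14: tick 1 -> clock=9. purged={c.com}
Op 15: tick 2 -> clock=11.
Op 16: insert b.com -> 10.0.0.1 (expiry=11+5=16). clock=11
Op 17: insert b.com -> 10.0.0.2 (expiry=11+15=26). clock=11
Op 18: insert d.com -> 10.0.0.1 (expiry=11+18=29). clock=11
Op 19: insert e.com -> 10.0.0.2 (expiry=11+18=29). clock=11
Op 20: tick 1 -> clock=12.
Op 21: tick 2 -> clock=14.
Op 22: insert c.com -> 10.0.0.2 (expiry=14+16=30). clock=14
Op 23: tick 2 -> clock=16.
Op 24: tick 2 -> clock=18. purged={a.com}
Op 25: tick 2 -> clock=20.
Op 26: insert a.com -> 10.0.0.2 (expiry=20+13=33). clock=20
Op 27: tick 2 -> clock=22.
lookup a.com: present, ip=10.0.0.2 expiry=33 > clock=22

Answer: 10.0.0.2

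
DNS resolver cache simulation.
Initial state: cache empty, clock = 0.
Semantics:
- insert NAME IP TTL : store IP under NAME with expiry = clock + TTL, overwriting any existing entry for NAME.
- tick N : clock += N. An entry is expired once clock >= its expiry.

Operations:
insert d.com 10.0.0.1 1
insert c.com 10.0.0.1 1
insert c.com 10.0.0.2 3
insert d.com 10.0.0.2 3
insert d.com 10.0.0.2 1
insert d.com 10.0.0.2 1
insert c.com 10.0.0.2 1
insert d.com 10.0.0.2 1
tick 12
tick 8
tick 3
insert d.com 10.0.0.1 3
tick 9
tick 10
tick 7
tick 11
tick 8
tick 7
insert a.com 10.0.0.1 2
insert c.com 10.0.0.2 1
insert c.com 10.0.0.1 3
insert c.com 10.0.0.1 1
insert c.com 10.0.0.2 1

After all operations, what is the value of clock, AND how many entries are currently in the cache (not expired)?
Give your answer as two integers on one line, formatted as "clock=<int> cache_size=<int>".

Op 1: insert d.com -> 10.0.0.1 (expiry=0+1=1). clock=0
Op 2: insert c.com -> 10.0.0.1 (expiry=0+1=1). clock=0
Op 3: insert c.com -> 10.0.0.2 (expiry=0+3=3). clock=0
Op 4: insert d.com -> 10.0.0.2 (expiry=0+3=3). clock=0
Op 5: insert d.com -> 10.0.0.2 (expiry=0+1=1). clock=0
Op 6: insert d.com -> 10.0.0.2 (expiry=0+1=1). clock=0
Op 7: insert c.com -> 10.0.0.2 (expiry=0+1=1). clock=0
Op 8: insert d.com -> 10.0.0.2 (expiry=0+1=1). clock=0
Op 9: tick 12 -> clock=12. purged={c.com,d.com}
Op 10: tick 8 -> clock=20.
Op 11: tick 3 -> clock=23.
Op 12: insert d.com -> 10.0.0.1 (expiry=23+3=26). clock=23
Op 13: tick 9 -> clock=32. purged={d.com}
Op 14: tick 10 -> clock=42.
Op 15: tick 7 -> clock=49.
Op 16: tick 11 -> clock=60.
Op 17: tick 8 -> clock=68.
Op 18: tick 7 -> clock=75.
Op 19: insert a.com -> 10.0.0.1 (expiry=75+2=77). clock=75
Op 20: insert c.com -> 10.0.0.2 (expiry=75+1=76). clock=75
Op 21: insert c.com -> 10.0.0.1 (expiry=75+3=78). clock=75
Op 22: insert c.com -> 10.0.0.1 (expiry=75+1=76). clock=75
Op 23: insert c.com -> 10.0.0.2 (expiry=75+1=76). clock=75
Final clock = 75
Final cache (unexpired): {a.com,c.com} -> size=2

Answer: clock=75 cache_size=2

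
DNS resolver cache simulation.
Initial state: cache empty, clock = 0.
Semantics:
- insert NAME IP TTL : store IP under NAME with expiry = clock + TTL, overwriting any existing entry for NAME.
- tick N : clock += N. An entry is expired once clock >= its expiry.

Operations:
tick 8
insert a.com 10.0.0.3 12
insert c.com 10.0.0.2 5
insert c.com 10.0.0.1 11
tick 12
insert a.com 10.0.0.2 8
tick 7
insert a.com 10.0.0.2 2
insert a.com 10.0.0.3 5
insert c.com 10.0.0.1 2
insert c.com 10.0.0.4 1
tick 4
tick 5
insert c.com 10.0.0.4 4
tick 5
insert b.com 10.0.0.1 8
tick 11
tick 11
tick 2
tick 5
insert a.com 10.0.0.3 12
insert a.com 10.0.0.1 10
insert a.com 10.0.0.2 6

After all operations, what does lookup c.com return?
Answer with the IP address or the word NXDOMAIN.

Answer: NXDOMAIN

Derivation:
Op 1: tick 8 -> clock=8.
Op 2: insert a.com -> 10.0.0.3 (expiry=8+12=20). clock=8
Op 3: insert c.com -> 10.0.0.2 (expiry=8+5=13). clock=8
Op 4: insert c.com -> 10.0.0.1 (expiry=8+11=19). clock=8
Op 5: tick 12 -> clock=20. purged={a.com,c.com}
Op 6: insert a.com -> 10.0.0.2 (expiry=20+8=28). clock=20
Op 7: tick 7 -> clock=27.
Op 8: insert a.com -> 10.0.0.2 (expiry=27+2=29). clock=27
Op 9: insert a.com -> 10.0.0.3 (expiry=27+5=32). clock=27
Op 10: insert c.com -> 10.0.0.1 (expiry=27+2=29). clock=27
Op 11: insert c.com -> 10.0.0.4 (expiry=27+1=28). clock=27
Op 12: tick 4 -> clock=31. purged={c.com}
Op 13: tick 5 -> clock=36. purged={a.com}
Op 14: insert c.com -> 10.0.0.4 (expiry=36+4=40). clock=36
Op 15: tick 5 -> clock=41. purged={c.com}
Op 16: insert b.com -> 10.0.0.1 (expiry=41+8=49). clock=41
Op 17: tick 11 -> clock=52. purged={b.com}
Op 18: tick 11 -> clock=63.
Op 19: tick 2 -> clock=65.
Op 20: tick 5 -> clock=70.
Op 21: insert a.com -> 10.0.0.3 (expiry=70+12=82). clock=70
Op 22: insert a.com -> 10.0.0.1 (expiry=70+10=80). clock=70
Op 23: insert a.com -> 10.0.0.2 (expiry=70+6=76). clock=70
lookup c.com: not in cache (expired or never inserted)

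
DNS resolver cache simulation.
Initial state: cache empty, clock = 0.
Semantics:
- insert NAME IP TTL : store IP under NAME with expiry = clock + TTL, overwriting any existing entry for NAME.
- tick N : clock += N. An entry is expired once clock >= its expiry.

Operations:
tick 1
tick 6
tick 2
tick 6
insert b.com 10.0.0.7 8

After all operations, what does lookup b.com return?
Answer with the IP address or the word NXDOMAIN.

Op 1: tick 1 -> clock=1.
Op 2: tick 6 -> clock=7.
Op 3: tick 2 -> clock=9.
Op 4: tick 6 -> clock=15.
Op 5: insert b.com -> 10.0.0.7 (expiry=15+8=23). clock=15
lookup b.com: present, ip=10.0.0.7 expiry=23 > clock=15

Answer: 10.0.0.7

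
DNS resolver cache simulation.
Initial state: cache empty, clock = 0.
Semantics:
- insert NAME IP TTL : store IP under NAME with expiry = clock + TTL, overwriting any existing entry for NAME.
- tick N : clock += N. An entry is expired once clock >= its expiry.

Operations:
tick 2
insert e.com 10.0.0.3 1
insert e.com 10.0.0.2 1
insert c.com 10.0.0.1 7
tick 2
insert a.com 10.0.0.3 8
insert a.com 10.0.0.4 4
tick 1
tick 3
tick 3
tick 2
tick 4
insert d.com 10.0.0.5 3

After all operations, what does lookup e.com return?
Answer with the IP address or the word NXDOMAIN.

Answer: NXDOMAIN

Derivation:
Op 1: tick 2 -> clock=2.
Op 2: insert e.com -> 10.0.0.3 (expiry=2+1=3). clock=2
Op 3: insert e.com -> 10.0.0.2 (expiry=2+1=3). clock=2
Op 4: insert c.com -> 10.0.0.1 (expiry=2+7=9). clock=2
Op 5: tick 2 -> clock=4. purged={e.com}
Op 6: insert a.com -> 10.0.0.3 (expiry=4+8=12). clock=4
Op 7: insert a.com -> 10.0.0.4 (expiry=4+4=8). clock=4
Op 8: tick 1 -> clock=5.
Op 9: tick 3 -> clock=8. purged={a.com}
Op 10: tick 3 -> clock=11. purged={c.com}
Op 11: tick 2 -> clock=13.
Op 12: tick 4 -> clock=17.
Op 13: insert d.com -> 10.0.0.5 (expiry=17+3=20). clock=17
lookup e.com: not in cache (expired or never inserted)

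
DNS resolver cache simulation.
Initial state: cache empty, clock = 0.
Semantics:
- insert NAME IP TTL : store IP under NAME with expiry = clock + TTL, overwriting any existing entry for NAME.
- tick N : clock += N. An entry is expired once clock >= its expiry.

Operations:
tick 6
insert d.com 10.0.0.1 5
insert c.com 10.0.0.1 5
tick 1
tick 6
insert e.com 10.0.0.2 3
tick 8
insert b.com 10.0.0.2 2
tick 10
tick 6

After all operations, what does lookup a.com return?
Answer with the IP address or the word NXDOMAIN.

Op 1: tick 6 -> clock=6.
Op 2: insert d.com -> 10.0.0.1 (expiry=6+5=11). clock=6
Op 3: insert c.com -> 10.0.0.1 (expiry=6+5=11). clock=6
Op 4: tick 1 -> clock=7.
Op 5: tick 6 -> clock=13. purged={c.com,d.com}
Op 6: insert e.com -> 10.0.0.2 (expiry=13+3=16). clock=13
Op 7: tick 8 -> clock=21. purged={e.com}
Op 8: insert b.com -> 10.0.0.2 (expiry=21+2=23). clock=21
Op 9: tick 10 -> clock=31. purged={b.com}
Op 10: tick 6 -> clock=37.
lookup a.com: not in cache (expired or never inserted)

Answer: NXDOMAIN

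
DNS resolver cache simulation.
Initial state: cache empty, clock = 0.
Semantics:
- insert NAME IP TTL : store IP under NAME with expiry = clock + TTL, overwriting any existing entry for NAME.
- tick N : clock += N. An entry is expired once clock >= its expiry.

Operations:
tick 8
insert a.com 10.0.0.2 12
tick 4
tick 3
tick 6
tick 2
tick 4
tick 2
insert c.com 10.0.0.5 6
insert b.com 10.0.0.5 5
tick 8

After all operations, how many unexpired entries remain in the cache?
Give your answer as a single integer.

Answer: 0

Derivation:
Op 1: tick 8 -> clock=8.
Op 2: insert a.com -> 10.0.0.2 (expiry=8+12=20). clock=8
Op 3: tick 4 -> clock=12.
Op 4: tick 3 -> clock=15.
Op 5: tick 6 -> clock=21. purged={a.com}
Op 6: tick 2 -> clock=23.
Op 7: tick 4 -> clock=27.
Op 8: tick 2 -> clock=29.
Op 9: insert c.com -> 10.0.0.5 (expiry=29+6=35). clock=29
Op 10: insert b.com -> 10.0.0.5 (expiry=29+5=34). clock=29
Op 11: tick 8 -> clock=37. purged={b.com,c.com}
Final cache (unexpired): {} -> size=0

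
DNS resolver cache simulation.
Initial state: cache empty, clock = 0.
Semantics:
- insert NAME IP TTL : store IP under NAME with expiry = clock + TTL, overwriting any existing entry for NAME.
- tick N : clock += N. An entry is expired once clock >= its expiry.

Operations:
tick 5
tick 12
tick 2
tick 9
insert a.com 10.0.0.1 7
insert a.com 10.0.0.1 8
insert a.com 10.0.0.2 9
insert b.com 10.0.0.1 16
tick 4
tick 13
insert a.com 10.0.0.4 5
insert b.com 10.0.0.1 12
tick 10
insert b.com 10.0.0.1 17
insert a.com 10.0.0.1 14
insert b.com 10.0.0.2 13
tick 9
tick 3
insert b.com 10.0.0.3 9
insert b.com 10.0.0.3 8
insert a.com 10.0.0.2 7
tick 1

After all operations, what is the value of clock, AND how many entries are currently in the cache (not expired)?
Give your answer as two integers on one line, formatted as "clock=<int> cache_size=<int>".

Op 1: tick 5 -> clock=5.
Op 2: tick 12 -> clock=17.
Op 3: tick 2 -> clock=19.
Op 4: tick 9 -> clock=28.
Op 5: insert a.com -> 10.0.0.1 (expiry=28+7=35). clock=28
Op 6: insert a.com -> 10.0.0.1 (expiry=28+8=36). clock=28
Op 7: insert a.com -> 10.0.0.2 (expiry=28+9=37). clock=28
Op 8: insert b.com -> 10.0.0.1 (expiry=28+16=44). clock=28
Op 9: tick 4 -> clock=32.
Op 10: tick 13 -> clock=45. purged={a.com,b.com}
Op 11: insert a.com -> 10.0.0.4 (expiry=45+5=50). clock=45
Op 12: insert b.com -> 10.0.0.1 (expiry=45+12=57). clock=45
Op 13: tick 10 -> clock=55. purged={a.com}
Op 14: insert b.com -> 10.0.0.1 (expiry=55+17=72). clock=55
Op 15: insert a.com -> 10.0.0.1 (expiry=55+14=69). clock=55
Op 16: insert b.com -> 10.0.0.2 (expiry=55+13=68). clock=55
Op 17: tick 9 -> clock=64.
Op 18: tick 3 -> clock=67.
Op 19: insert b.com -> 10.0.0.3 (expiry=67+9=76). clock=67
Op 20: insert b.com -> 10.0.0.3 (expiry=67+8=75). clock=67
Op 21: insert a.com -> 10.0.0.2 (expiry=67+7=74). clock=67
Op 22: tick 1 -> clock=68.
Final clock = 68
Final cache (unexpired): {a.com,b.com} -> size=2

Answer: clock=68 cache_size=2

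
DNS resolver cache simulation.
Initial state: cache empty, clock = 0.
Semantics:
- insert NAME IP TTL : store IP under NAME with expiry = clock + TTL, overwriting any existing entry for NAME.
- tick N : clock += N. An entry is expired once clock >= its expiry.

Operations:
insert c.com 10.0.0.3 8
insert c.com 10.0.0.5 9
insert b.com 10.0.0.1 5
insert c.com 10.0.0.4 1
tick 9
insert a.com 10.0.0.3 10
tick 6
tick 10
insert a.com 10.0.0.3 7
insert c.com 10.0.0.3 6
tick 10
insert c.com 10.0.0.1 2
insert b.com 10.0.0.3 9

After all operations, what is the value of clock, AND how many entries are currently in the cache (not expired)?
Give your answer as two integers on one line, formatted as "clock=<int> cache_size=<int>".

Op 1: insert c.com -> 10.0.0.3 (expiry=0+8=8). clock=0
Op 2: insert c.com -> 10.0.0.5 (expiry=0+9=9). clock=0
Op 3: insert b.com -> 10.0.0.1 (expiry=0+5=5). clock=0
Op 4: insert c.com -> 10.0.0.4 (expiry=0+1=1). clock=0
Op 5: tick 9 -> clock=9. purged={b.com,c.com}
Op 6: insert a.com -> 10.0.0.3 (expiry=9+10=19). clock=9
Op 7: tick 6 -> clock=15.
Op 8: tick 10 -> clock=25. purged={a.com}
Op 9: insert a.com -> 10.0.0.3 (expiry=25+7=32). clock=25
Op 10: insert c.com -> 10.0.0.3 (expiry=25+6=31). clock=25
Op 11: tick 10 -> clock=35. purged={a.com,c.com}
Op 12: insert c.com -> 10.0.0.1 (expiry=35+2=37). clock=35
Op 13: insert b.com -> 10.0.0.3 (expiry=35+9=44). clock=35
Final clock = 35
Final cache (unexpired): {b.com,c.com} -> size=2

Answer: clock=35 cache_size=2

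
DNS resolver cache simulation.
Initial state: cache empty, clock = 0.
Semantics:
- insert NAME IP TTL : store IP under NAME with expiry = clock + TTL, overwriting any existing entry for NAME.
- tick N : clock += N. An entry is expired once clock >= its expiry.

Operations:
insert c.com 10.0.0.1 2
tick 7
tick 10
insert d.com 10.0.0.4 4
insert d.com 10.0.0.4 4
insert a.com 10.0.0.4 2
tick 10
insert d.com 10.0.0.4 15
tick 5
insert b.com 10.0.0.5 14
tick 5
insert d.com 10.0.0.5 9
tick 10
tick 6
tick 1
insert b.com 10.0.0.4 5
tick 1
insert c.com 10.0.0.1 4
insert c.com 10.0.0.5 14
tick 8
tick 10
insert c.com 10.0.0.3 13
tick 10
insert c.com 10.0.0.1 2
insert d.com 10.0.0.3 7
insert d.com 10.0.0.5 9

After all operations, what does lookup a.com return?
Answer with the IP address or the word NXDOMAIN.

Op 1: insert c.com -> 10.0.0.1 (expiry=0+2=2). clock=0
Op 2: tick 7 -> clock=7. purged={c.com}
Op 3: tick 10 -> clock=17.
Op 4: insert d.com -> 10.0.0.4 (expiry=17+4=21). clock=17
Op 5: insert d.com -> 10.0.0.4 (expiry=17+4=21). clock=17
Op 6: insert a.com -> 10.0.0.4 (expiry=17+2=19). clock=17
Op 7: tick 10 -> clock=27. purged={a.com,d.com}
Op 8: insert d.com -> 10.0.0.4 (expiry=27+15=42). clock=27
Op 9: tick 5 -> clock=32.
Op 10: insert b.com -> 10.0.0.5 (expiry=32+14=46). clock=32
Op 11: tick 5 -> clock=37.
Op 12: insert d.com -> 10.0.0.5 (expiry=37+9=46). clock=37
Op 13: tick 10 -> clock=47. purged={b.com,d.com}
Op 14: tick 6 -> clock=53.
Op 15: tick 1 -> clock=54.
Op 16: insert b.com -> 10.0.0.4 (expiry=54+5=59). clock=54
Op 17: tick 1 -> clock=55.
Op 18: insert c.com -> 10.0.0.1 (expiry=55+4=59). clock=55
Op 19: insert c.com -> 10.0.0.5 (expiry=55+14=69). clock=55
Op 20: tick 8 -> clock=63. purged={b.com}
Op 21: tick 10 -> clock=73. purged={c.com}
Op 22: insert c.com -> 10.0.0.3 (expiry=73+13=86). clock=73
Op 23: tick 10 -> clock=83.
Op 24: insert c.com -> 10.0.0.1 (expiry=83+2=85). clock=83
Op 25: insert d.com -> 10.0.0.3 (expiry=83+7=90). clock=83
Op 26: insert d.com -> 10.0.0.5 (expiry=83+9=92). clock=83
lookup a.com: not in cache (expired or never inserted)

Answer: NXDOMAIN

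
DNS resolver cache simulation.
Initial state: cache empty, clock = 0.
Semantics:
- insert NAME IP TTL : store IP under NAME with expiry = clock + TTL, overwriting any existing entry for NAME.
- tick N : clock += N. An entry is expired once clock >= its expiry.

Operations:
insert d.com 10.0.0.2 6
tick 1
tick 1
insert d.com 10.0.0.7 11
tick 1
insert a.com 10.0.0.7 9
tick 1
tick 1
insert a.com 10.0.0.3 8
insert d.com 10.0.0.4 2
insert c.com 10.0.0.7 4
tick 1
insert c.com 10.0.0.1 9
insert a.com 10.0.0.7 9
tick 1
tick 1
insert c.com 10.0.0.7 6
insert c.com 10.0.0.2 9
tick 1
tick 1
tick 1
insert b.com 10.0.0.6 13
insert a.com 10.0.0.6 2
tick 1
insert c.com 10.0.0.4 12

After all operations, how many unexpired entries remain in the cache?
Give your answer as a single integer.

Answer: 3

Derivation:
Op 1: insert d.com -> 10.0.0.2 (expiry=0+6=6). clock=0
Op 2: tick 1 -> clock=1.
Op 3: tick 1 -> clock=2.
Op 4: insert d.com -> 10.0.0.7 (expiry=2+11=13). clock=2
Op 5: tick 1 -> clock=3.
Op 6: insert a.com -> 10.0.0.7 (expiry=3+9=12). clock=3
Op 7: tick 1 -> clock=4.
Op 8: tick 1 -> clock=5.
Op 9: insert a.com -> 10.0.0.3 (expiry=5+8=13). clock=5
Op 10: insert d.com -> 10.0.0.4 (expiry=5+2=7). clock=5
Op 11: insert c.com -> 10.0.0.7 (expiry=5+4=9). clock=5
Op 12: tick 1 -> clock=6.
Op 13: insert c.com -> 10.0.0.1 (expiry=6+9=15). clock=6
Op 14: insert a.com -> 10.0.0.7 (expiry=6+9=15). clock=6
Op 15: tick 1 -> clock=7. purged={d.com}
Op 16: tick 1 -> clock=8.
Op 17: insert c.com -> 10.0.0.7 (expiry=8+6=14). clock=8
Op 18: insert c.com -> 10.0.0.2 (expiry=8+9=17). clock=8
Op 19: tick 1 -> clock=9.
Op 20: tick 1 -> clock=10.
Op 21: tick 1 -> clock=11.
Op 22: insert b.com -> 10.0.0.6 (expiry=11+13=24). clock=11
Op 23: insert a.com -> 10.0.0.6 (expiry=11+2=13). clock=11
Op 24: tick 1 -> clock=12.
Op 25: insert c.com -> 10.0.0.4 (expiry=12+12=24). clock=12
Final cache (unexpired): {a.com,b.com,c.com} -> size=3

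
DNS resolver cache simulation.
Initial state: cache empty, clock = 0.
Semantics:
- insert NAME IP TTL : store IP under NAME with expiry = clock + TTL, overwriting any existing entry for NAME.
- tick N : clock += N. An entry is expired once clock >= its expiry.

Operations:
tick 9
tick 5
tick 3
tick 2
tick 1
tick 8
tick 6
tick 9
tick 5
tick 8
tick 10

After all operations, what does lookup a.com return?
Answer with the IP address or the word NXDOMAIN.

Op 1: tick 9 -> clock=9.
Op 2: tick 5 -> clock=14.
Op 3: tick 3 -> clock=17.
Op 4: tick 2 -> clock=19.
Op 5: tick 1 -> clock=20.
Op 6: tick 8 -> clock=28.
Op 7: tick 6 -> clock=34.
Op 8: tick 9 -> clock=43.
Op 9: tick 5 -> clock=48.
Op 10: tick 8 -> clock=56.
Op 11: tick 10 -> clock=66.
lookup a.com: not in cache (expired or never inserted)

Answer: NXDOMAIN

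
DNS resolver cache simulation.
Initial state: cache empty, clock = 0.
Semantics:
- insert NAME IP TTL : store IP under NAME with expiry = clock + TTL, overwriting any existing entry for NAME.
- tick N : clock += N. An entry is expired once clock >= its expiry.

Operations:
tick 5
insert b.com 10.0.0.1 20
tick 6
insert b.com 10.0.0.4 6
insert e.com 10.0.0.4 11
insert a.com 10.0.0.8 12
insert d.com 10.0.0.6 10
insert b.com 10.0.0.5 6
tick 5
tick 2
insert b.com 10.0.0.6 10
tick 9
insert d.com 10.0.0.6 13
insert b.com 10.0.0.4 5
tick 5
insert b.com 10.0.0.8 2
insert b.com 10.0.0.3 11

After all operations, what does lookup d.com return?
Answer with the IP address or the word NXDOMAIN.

Op 1: tick 5 -> clock=5.
Op 2: insert b.com -> 10.0.0.1 (expiry=5+20=25). clock=5
Op 3: tick 6 -> clock=11.
Op 4: insert b.com -> 10.0.0.4 (expiry=11+6=17). clock=11
Op 5: insert e.com -> 10.0.0.4 (expiry=11+11=22). clock=11
Op 6: insert a.com -> 10.0.0.8 (expiry=11+12=23). clock=11
Op 7: insert d.com -> 10.0.0.6 (expiry=11+10=21). clock=11
Op 8: insert b.com -> 10.0.0.5 (expiry=11+6=17). clock=11
Op 9: tick 5 -> clock=16.
Op 10: tick 2 -> clock=18. purged={b.com}
Op 11: insert b.com -> 10.0.0.6 (expiry=18+10=28). clock=18
Op 12: tick 9 -> clock=27. purged={a.com,d.com,e.com}
Op 13: insert d.com -> 10.0.0.6 (expiry=27+13=40). clock=27
Op 14: insert b.com -> 10.0.0.4 (expiry=27+5=32). clock=27
Op 15: tick 5 -> clock=32. purged={b.com}
Op 16: insert b.com -> 10.0.0.8 (expiry=32+2=34). clock=32
Op 17: insert b.com -> 10.0.0.3 (expiry=32+11=43). clock=32
lookup d.com: present, ip=10.0.0.6 expiry=40 > clock=32

Answer: 10.0.0.6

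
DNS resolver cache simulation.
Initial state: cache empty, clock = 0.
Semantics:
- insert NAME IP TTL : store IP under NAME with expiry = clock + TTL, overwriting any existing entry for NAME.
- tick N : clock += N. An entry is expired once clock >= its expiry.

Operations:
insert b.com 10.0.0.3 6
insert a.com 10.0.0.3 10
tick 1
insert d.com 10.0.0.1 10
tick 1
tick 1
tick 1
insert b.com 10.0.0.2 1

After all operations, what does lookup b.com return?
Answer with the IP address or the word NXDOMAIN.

Answer: 10.0.0.2

Derivation:
Op 1: insert b.com -> 10.0.0.3 (expiry=0+6=6). clock=0
Op 2: insert a.com -> 10.0.0.3 (expiry=0+10=10). clock=0
Op 3: tick 1 -> clock=1.
Op 4: insert d.com -> 10.0.0.1 (expiry=1+10=11). clock=1
Op 5: tick 1 -> clock=2.
Op 6: tick 1 -> clock=3.
Op 7: tick 1 -> clock=4.
Op 8: insert b.com -> 10.0.0.2 (expiry=4+1=5). clock=4
lookup b.com: present, ip=10.0.0.2 expiry=5 > clock=4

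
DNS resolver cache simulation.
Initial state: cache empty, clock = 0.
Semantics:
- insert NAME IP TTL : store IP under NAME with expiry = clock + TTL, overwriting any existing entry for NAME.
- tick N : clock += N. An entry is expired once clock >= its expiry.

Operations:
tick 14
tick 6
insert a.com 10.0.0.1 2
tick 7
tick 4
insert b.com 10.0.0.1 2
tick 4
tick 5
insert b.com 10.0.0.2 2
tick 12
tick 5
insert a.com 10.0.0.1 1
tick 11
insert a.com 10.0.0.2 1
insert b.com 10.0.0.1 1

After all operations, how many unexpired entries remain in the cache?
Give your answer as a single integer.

Answer: 2

Derivation:
Op 1: tick 14 -> clock=14.
Op 2: tick 6 -> clock=20.
Op 3: insert a.com -> 10.0.0.1 (expiry=20+2=22). clock=20
Op 4: tick 7 -> clock=27. purged={a.com}
Op 5: tick 4 -> clock=31.
Op 6: insert b.com -> 10.0.0.1 (expiry=31+2=33). clock=31
Op 7: tick 4 -> clock=35. purged={b.com}
Op 8: tick 5 -> clock=40.
Op 9: insert b.com -> 10.0.0.2 (expiry=40+2=42). clock=40
Op 10: tick 12 -> clock=52. purged={b.com}
Op 11: tick 5 -> clock=57.
Op 12: insert a.com -> 10.0.0.1 (expiry=57+1=58). clock=57
Op 13: tick 11 -> clock=68. purged={a.com}
Op 14: insert a.com -> 10.0.0.2 (expiry=68+1=69). clock=68
Op 15: insert b.com -> 10.0.0.1 (expiry=68+1=69). clock=68
Final cache (unexpired): {a.com,b.com} -> size=2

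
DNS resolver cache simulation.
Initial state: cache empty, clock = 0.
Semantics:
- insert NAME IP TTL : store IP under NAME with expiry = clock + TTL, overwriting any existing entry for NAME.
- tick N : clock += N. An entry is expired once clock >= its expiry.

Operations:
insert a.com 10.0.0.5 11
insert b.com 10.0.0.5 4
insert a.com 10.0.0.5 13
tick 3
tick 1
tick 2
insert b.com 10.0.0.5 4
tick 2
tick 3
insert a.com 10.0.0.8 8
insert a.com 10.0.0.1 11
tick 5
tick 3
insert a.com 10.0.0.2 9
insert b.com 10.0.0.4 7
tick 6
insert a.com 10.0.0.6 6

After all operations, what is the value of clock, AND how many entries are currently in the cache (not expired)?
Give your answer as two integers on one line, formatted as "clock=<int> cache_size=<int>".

Op 1: insert a.com -> 10.0.0.5 (expiry=0+11=11). clock=0
Op 2: insert b.com -> 10.0.0.5 (expiry=0+4=4). clock=0
Op 3: insert a.com -> 10.0.0.5 (expiry=0+13=13). clock=0
Op 4: tick 3 -> clock=3.
Op 5: tick 1 -> clock=4. purged={b.com}
Op 6: tick 2 -> clock=6.
Op 7: insert b.com -> 10.0.0.5 (expiry=6+4=10). clock=6
Op 8: tick 2 -> clock=8.
Op 9: tick 3 -> clock=11. purged={b.com}
Op 10: insert a.com -> 10.0.0.8 (expiry=11+8=19). clock=11
Op 11: insert a.com -> 10.0.0.1 (expiry=11+11=22). clock=11
Op 12: tick 5 -> clock=16.
Op 13: tick 3 -> clock=19.
Op 14: insert a.com -> 10.0.0.2 (expiry=19+9=28). clock=19
Op 15: insert b.com -> 10.0.0.4 (expiry=19+7=26). clock=19
Op 16: tick 6 -> clock=25.
Op 17: insert a.com -> 10.0.0.6 (expiry=25+6=31). clock=25
Final clock = 25
Final cache (unexpired): {a.com,b.com} -> size=2

Answer: clock=25 cache_size=2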